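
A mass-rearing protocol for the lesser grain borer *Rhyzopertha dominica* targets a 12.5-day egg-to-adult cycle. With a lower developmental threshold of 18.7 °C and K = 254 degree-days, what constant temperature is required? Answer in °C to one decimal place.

Required daily accumulation = 254 / 12.5 = 20.320 DD/day.
T = T_base + 20.320 = 18.7 + 20.320 = 39.020 ≈ 39.0 °C.

39.0 °C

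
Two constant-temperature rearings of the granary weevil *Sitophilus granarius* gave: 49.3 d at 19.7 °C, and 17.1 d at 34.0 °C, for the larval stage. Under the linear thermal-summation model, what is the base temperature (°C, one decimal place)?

12.1 °C

Equal thermal constants: D₁(T₁ − T_b) = D₂(T₂ − T_b).
49.3·(19.7 − T_b) = 17.1·(34.0 − T_b)
T_b = (49.3·19.7 − 17.1·34.0) / (49.3 − 17.1) = 389.81 / 32.2 = 12.106 °C ≈ 12.1 °C.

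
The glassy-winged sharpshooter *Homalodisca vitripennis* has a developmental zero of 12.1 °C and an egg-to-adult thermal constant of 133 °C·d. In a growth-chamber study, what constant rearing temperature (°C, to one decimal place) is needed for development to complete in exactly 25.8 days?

Required daily accumulation = 133 / 25.8 = 5.155 DD/day.
T = T_base + 5.155 = 12.1 + 5.155 = 17.255 ≈ 17.3 °C.

17.3 °C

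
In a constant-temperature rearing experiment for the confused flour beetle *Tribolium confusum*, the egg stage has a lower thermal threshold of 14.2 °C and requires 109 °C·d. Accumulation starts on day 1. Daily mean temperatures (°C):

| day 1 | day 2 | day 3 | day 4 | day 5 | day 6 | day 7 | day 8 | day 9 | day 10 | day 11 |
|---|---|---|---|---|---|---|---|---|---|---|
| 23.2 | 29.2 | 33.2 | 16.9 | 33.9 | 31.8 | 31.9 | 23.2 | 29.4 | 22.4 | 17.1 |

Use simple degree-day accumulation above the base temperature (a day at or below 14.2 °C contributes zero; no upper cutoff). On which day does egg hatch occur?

Daily DD above 14.2 °C: 9.0, 15.0, 19.0, 2.7, 19.7, 17.6, 17.7, 9.0, 15.2, 8.2, 2.9.
Cumulative: 9.0, 24.0, 43.0, 45.7, 65.4, 83.0, 100.7, 109.7, 124.9, 133.1, 136.0.
The total first reaches 109 DD on day 8.

day 8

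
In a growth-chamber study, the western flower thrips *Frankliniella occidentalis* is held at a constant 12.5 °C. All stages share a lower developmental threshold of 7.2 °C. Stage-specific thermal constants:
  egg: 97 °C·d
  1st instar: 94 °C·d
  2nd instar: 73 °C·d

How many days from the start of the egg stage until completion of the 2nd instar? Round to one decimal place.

49.8 days

Daily accumulation at 12.5 °C = 12.5 − 7.2 = 5.3 DD/day.
Total K = 97 + 94 + 73 = 264 DD.
Total duration = 264 / 5.3 = 49.811 ≈ 49.8 days.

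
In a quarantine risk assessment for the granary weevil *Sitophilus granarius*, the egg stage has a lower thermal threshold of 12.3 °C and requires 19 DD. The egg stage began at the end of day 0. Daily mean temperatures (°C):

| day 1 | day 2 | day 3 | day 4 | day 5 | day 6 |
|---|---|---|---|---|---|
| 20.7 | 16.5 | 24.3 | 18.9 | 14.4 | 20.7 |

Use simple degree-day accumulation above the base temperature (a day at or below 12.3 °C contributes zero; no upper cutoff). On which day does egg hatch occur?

day 3

Daily DD above 12.3 °C: 8.4, 4.2, 12.0, 6.6, 2.1, 8.4.
Cumulative: 8.4, 12.6, 24.6, 31.2, 33.3, 41.7.
The total first reaches 19 DD on day 3.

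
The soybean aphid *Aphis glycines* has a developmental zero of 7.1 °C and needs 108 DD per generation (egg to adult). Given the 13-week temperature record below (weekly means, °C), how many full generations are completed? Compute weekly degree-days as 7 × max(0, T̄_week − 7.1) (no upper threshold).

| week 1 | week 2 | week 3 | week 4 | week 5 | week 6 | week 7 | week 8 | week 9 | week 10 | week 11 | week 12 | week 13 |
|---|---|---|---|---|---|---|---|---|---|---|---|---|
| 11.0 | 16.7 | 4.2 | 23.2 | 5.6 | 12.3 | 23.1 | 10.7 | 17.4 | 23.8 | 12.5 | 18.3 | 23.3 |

Weekly DD (7 × max(0, T̄ − 7.1)): 27.3, 67.2, 0.0, 112.7, 0.0, 36.4, 112.0, 25.2, 72.1, 116.9, 37.8, 78.4, 113.4.
Season total = 799.4 DD.
Complete generations = ⌊799.4 / 108⌋ = 7.

7 generations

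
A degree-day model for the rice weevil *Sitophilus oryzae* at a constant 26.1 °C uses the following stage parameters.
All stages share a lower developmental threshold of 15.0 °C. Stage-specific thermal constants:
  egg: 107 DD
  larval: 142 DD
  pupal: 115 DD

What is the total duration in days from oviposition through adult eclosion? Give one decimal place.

Daily accumulation at 26.1 °C = 26.1 − 15.0 = 11.1 DD/day.
Total K = 107 + 142 + 115 = 364 DD.
Total duration = 364 / 11.1 = 32.793 ≈ 32.8 days.

32.8 days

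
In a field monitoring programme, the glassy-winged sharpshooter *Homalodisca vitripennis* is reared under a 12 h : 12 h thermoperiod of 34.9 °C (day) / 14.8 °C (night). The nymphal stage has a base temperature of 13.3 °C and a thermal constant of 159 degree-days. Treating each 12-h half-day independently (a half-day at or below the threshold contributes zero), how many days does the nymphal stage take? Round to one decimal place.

13.8 days

Day half: max(0, 34.9 − 13.3) × 0.5 = 21.6 × 0.5 = 10.80 DD.
Night half: max(0, 14.8 − 13.3) × 0.5 = 1.5 × 0.5 = 0.75 DD.
Per 24 h: 11.55 DD/day.
Duration = 159 / 11.55 = 13.766 ≈ 13.8 days.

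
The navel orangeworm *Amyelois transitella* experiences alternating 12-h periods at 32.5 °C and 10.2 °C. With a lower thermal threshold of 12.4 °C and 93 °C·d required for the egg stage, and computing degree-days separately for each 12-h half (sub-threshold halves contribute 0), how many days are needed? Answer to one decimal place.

Day half: max(0, 32.5 − 12.4) × 0.5 = 20.1 × 0.5 = 10.05 DD.
Night half: max(0, 10.2 − 12.4) × 0.5 = 0.0 × 0.5 = 0.00 DD.
Per 24 h: 10.05 DD/day.
Duration = 93 / 10.05 = 9.254 ≈ 9.3 days.

9.3 days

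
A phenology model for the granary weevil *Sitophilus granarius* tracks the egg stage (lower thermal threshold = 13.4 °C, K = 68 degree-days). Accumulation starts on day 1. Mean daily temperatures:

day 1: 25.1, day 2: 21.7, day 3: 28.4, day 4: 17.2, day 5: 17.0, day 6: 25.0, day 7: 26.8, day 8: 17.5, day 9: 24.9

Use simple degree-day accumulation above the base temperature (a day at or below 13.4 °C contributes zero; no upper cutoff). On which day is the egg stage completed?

Daily DD above 13.4 °C: 11.7, 8.3, 15.0, 3.8, 3.6, 11.6, 13.4, 4.1, 11.5.
Cumulative: 11.7, 20.0, 35.0, 38.8, 42.4, 54.0, 67.4, 71.5, 83.0.
The total first reaches 68 DD on day 8.

day 8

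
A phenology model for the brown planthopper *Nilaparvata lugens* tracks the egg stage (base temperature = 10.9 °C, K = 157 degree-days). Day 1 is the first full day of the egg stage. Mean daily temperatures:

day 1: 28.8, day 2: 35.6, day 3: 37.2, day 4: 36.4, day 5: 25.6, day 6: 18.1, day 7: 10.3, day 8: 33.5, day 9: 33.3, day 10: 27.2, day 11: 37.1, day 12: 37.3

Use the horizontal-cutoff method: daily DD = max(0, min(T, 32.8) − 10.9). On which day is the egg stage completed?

day 10

Daily DD above 10.9 °C (capped at 21.9): 17.9, 21.9, 21.9, 21.9, 14.7, 7.2, 0.0, 21.9, 21.9, 16.3, 21.9, 21.9.
Cumulative: 17.9, 39.8, 61.7, 83.6, 98.3, 105.5, 105.5, 127.4, 149.3, 165.6, 187.5, 209.4.
The total first reaches 157 DD on day 10.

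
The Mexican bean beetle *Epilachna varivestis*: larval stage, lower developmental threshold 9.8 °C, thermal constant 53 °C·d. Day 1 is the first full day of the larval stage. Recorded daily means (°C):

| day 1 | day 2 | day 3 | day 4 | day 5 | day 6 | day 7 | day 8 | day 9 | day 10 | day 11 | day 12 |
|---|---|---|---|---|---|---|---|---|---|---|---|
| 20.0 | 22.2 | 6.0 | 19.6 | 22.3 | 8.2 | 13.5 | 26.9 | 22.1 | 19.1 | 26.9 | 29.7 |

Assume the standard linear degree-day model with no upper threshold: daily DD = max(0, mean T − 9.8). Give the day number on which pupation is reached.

Daily DD above 9.8 °C: 10.2, 12.4, 0.0, 9.8, 12.5, 0.0, 3.7, 17.1, 12.3, 9.3, 17.1, 19.9.
Cumulative: 10.2, 22.6, 22.6, 32.4, 44.9, 44.9, 48.6, 65.7, 78.0, 87.3, 104.4, 124.3.
The total first reaches 53 DD on day 8.

day 8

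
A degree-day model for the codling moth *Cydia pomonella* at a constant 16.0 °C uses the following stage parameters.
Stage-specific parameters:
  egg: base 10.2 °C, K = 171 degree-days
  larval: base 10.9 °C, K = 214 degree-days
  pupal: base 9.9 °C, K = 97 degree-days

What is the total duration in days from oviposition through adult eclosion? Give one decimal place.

egg: 171 / (16.0 − 10.2) = 171 / 5.8 = 29.483 d.
larval: 214 / (16.0 − 10.9) = 214 / 5.1 = 41.961 d.
pupal: 97 / (16.0 − 9.9) = 97 / 6.1 = 15.902 d.
Sum = 87.345 ≈ 87.3 days.

87.3 days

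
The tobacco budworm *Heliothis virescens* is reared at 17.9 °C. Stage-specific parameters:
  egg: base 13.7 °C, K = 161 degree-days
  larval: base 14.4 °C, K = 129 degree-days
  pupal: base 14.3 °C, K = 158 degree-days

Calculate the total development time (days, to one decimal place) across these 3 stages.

egg: 161 / (17.9 − 13.7) = 161 / 4.2 = 38.333 d.
larval: 129 / (17.9 − 14.4) = 129 / 3.5 = 36.857 d.
pupal: 158 / (17.9 − 14.3) = 158 / 3.6 = 43.889 d.
Sum = 119.079 ≈ 119.1 days.

119.1 days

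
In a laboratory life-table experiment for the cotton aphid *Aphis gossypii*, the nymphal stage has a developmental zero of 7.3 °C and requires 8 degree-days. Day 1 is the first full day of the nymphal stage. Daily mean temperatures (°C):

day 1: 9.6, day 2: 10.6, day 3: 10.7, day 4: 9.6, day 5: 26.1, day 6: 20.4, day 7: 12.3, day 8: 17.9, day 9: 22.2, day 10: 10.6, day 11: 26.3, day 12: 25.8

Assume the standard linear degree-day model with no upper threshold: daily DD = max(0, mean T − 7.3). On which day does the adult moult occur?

day 3

Daily DD above 7.3 °C: 2.3, 3.3, 3.4, 2.3, 18.8, 13.1, 5.0, 10.6, 14.9, 3.3, 19.0, 18.5.
Cumulative: 2.3, 5.6, 9.0, 11.3, 30.1, 43.2, 48.2, 58.8, 73.7, 77.0, 96.0, 114.5.
The total first reaches 8 DD on day 3.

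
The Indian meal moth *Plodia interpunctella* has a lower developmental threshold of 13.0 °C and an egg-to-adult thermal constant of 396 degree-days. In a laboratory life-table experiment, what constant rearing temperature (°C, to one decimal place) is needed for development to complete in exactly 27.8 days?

27.2 °C

Required daily accumulation = 396 / 27.8 = 14.245 DD/day.
T = T_base + 14.245 = 13.0 + 14.245 = 27.245 ≈ 27.2 °C.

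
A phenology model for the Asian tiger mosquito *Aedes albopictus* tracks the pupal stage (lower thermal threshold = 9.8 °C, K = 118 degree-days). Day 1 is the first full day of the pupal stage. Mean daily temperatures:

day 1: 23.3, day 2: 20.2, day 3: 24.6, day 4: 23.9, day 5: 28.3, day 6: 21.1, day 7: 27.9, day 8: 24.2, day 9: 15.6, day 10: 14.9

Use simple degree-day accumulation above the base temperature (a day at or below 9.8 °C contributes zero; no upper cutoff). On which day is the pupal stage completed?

Daily DD above 9.8 °C: 13.5, 10.4, 14.8, 14.1, 18.5, 11.3, 18.1, 14.4, 5.8, 5.1.
Cumulative: 13.5, 23.9, 38.7, 52.8, 71.3, 82.6, 100.7, 115.1, 120.9, 126.0.
The total first reaches 118 DD on day 9.

day 9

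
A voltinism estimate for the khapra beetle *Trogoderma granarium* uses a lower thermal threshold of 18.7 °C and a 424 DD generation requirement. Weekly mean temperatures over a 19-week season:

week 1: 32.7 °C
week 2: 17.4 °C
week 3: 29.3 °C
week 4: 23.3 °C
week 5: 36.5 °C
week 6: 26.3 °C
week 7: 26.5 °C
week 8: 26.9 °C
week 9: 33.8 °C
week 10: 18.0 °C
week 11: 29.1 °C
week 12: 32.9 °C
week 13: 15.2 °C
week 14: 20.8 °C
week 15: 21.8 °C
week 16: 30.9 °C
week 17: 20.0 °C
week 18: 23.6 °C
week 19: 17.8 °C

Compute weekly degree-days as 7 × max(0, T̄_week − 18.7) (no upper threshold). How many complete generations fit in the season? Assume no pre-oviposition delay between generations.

2 generations

Weekly DD (7 × max(0, T̄ − 18.7)): 98.0, 0.0, 74.2, 32.2, 124.6, 53.2, 54.6, 57.4, 105.7, 0.0, 72.8, 99.4, 0.0, 14.7, 21.7, 85.4, 9.1, 34.3, 0.0.
Season total = 937.3 DD.
Complete generations = ⌊937.3 / 424⌋ = 2.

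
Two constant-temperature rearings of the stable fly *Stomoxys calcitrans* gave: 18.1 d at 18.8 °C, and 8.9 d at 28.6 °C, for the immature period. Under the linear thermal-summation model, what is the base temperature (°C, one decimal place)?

9.3 °C

Equal thermal constants: D₁(T₁ − T_b) = D₂(T₂ − T_b).
18.1·(18.8 − T_b) = 8.9·(28.6 − T_b)
T_b = (18.1·18.8 − 8.9·28.6) / (18.1 − 8.9) = 85.74 / 9.2 = 9.320 °C ≈ 9.3 °C.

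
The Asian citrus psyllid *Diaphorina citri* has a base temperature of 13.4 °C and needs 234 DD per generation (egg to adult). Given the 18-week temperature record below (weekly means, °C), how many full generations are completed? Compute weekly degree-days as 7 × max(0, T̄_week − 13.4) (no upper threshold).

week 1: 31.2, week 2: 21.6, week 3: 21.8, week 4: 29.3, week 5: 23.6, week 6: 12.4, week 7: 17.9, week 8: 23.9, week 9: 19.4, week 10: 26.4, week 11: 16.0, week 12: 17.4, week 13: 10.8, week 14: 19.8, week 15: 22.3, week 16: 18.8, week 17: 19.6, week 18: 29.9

Weekly DD (7 × max(0, T̄ − 13.4)): 124.6, 57.4, 58.8, 111.3, 71.4, 0.0, 31.5, 73.5, 42.0, 91.0, 18.2, 28.0, 0.0, 44.8, 62.3, 37.8, 43.4, 115.5.
Season total = 1011.5 DD.
Complete generations = ⌊1011.5 / 234⌋ = 4.

4 generations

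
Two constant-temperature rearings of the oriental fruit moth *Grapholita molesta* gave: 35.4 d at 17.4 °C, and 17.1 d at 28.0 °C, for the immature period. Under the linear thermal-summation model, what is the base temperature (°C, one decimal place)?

7.5 °C

Linear rate model ⇒ the product D·(T − T_b) is constant across temperatures.
35.4·(17.4 − T_b) = 17.1·(28.0 − T_b)
T_b = (35.4·17.4 − 17.1·28.0) / (35.4 − 17.1) = 137.16 / 18.3 = 7.495 °C ≈ 7.5 °C.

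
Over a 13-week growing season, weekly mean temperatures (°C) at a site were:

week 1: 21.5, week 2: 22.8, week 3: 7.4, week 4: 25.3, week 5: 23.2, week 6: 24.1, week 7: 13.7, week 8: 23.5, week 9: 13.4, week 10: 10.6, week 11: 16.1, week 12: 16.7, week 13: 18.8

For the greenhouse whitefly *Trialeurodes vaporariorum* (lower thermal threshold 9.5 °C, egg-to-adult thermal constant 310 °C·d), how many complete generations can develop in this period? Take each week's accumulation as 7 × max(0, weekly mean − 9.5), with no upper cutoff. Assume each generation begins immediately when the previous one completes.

Weekly DD (7 × max(0, T̄ − 9.5)): 84.0, 93.1, 0.0, 110.6, 95.9, 102.2, 29.4, 98.0, 27.3, 7.7, 46.2, 50.4, 65.1.
Season total = 809.9 DD.
Complete generations = ⌊809.9 / 310⌋ = 2.

2 generations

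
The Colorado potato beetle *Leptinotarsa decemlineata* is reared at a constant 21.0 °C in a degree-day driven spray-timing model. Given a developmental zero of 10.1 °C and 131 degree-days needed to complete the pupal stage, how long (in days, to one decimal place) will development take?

Daily accumulation = 21.0 − 10.1 = 10.9 DD/day.
Duration = 131 / 10.9 = 12.018 ≈ 12.0 days.

12.0 days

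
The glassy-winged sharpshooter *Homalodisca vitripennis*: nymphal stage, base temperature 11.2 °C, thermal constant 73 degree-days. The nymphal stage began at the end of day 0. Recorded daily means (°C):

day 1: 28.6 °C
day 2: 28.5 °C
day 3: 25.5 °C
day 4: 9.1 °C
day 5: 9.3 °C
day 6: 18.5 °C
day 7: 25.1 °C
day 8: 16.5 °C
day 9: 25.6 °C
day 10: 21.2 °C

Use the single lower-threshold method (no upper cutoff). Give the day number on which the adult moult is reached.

Daily DD above 11.2 °C: 17.4, 17.3, 14.3, 0.0, 0.0, 7.3, 13.9, 5.3, 14.4, 10.0.
Cumulative: 17.4, 34.7, 49.0, 49.0, 49.0, 56.3, 70.2, 75.5, 89.9, 99.9.
The total first reaches 73 DD on day 8.

day 8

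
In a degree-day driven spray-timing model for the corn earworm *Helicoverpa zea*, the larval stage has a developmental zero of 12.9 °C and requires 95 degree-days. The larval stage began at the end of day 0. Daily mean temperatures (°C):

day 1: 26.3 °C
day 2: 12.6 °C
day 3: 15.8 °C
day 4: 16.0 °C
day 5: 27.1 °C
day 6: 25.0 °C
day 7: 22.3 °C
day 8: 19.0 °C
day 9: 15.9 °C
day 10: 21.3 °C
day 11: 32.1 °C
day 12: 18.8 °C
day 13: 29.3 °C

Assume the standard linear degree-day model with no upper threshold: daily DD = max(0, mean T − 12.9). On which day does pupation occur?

day 12

Daily DD above 12.9 °C: 13.4, 0.0, 2.9, 3.1, 14.2, 12.1, 9.4, 6.1, 3.0, 8.4, 19.2, 5.9, 16.4.
Cumulative: 13.4, 13.4, 16.3, 19.4, 33.6, 45.7, 55.1, 61.2, 64.2, 72.6, 91.8, 97.7, 114.1.
The total first reaches 95 DD on day 12.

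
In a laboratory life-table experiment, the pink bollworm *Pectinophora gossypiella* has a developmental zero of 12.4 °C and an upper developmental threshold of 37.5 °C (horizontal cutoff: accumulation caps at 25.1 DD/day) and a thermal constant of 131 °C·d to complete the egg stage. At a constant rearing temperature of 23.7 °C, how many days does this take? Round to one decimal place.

Daily accumulation = 23.7 − 12.4 = 11.3 DD/day.
Duration = 131 / 11.3 = 11.593 ≈ 11.6 days.

11.6 days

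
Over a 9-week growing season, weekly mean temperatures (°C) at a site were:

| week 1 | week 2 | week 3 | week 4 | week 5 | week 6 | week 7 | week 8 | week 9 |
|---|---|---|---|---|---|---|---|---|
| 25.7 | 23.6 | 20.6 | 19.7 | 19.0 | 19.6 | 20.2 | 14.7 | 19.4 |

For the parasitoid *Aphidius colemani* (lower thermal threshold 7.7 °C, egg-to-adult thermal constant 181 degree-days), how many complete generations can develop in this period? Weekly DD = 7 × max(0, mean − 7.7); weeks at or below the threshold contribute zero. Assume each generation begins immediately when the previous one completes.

Weekly DD (7 × max(0, T̄ − 7.7)): 126.0, 111.3, 90.3, 84.0, 79.1, 83.3, 87.5, 49.0, 81.9.
Season total = 792.4 DD.
Complete generations = ⌊792.4 / 181⌋ = 4.

4 generations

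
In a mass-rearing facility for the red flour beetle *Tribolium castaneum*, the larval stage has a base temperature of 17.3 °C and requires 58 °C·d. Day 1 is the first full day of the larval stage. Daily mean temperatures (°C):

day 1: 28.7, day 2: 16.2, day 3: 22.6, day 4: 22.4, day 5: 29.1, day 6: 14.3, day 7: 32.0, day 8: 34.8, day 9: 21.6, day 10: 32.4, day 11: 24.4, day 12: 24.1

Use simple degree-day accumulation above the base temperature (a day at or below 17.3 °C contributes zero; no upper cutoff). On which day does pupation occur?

day 8

Daily DD above 17.3 °C: 11.4, 0.0, 5.3, 5.1, 11.8, 0.0, 14.7, 17.5, 4.3, 15.1, 7.1, 6.8.
Cumulative: 11.4, 11.4, 16.7, 21.8, 33.6, 33.6, 48.3, 65.8, 70.1, 85.2, 92.3, 99.1.
The total first reaches 58 DD on day 8.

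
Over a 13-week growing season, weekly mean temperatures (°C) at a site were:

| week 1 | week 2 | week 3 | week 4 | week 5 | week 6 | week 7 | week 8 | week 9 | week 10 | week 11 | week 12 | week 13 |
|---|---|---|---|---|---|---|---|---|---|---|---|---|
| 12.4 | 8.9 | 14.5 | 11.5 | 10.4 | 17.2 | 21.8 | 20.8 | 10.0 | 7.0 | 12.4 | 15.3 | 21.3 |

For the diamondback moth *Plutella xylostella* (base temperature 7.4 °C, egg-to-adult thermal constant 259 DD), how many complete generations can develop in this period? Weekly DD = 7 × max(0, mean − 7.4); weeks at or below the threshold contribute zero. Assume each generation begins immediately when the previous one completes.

Weekly DD (7 × max(0, T̄ − 7.4)): 35.0, 10.5, 49.7, 28.7, 21.0, 68.6, 100.8, 93.8, 18.2, 0.0, 35.0, 55.3, 97.3.
Season total = 613.9 DD.
Complete generations = ⌊613.9 / 259⌋ = 2.

2 generations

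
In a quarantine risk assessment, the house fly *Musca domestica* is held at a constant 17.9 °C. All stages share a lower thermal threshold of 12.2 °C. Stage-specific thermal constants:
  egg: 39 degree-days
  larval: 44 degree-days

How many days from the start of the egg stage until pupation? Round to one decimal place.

Daily accumulation at 17.9 °C = 17.9 − 12.2 = 5.7 DD/day.
Total K = 39 + 44 = 83 DD.
Total duration = 83 / 5.7 = 14.561 ≈ 14.6 days.

14.6 days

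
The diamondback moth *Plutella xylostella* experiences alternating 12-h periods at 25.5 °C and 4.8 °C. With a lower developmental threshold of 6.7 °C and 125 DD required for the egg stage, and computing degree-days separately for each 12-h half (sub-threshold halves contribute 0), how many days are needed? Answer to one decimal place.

Day half: max(0, 25.5 − 6.7) × 0.5 = 18.8 × 0.5 = 9.40 DD.
Night half: max(0, 4.8 − 6.7) × 0.5 = 0.0 × 0.5 = 0.00 DD.
Per 24 h: 9.40 DD/day.
Duration = 125 / 9.40 = 13.298 ≈ 13.3 days.

13.3 days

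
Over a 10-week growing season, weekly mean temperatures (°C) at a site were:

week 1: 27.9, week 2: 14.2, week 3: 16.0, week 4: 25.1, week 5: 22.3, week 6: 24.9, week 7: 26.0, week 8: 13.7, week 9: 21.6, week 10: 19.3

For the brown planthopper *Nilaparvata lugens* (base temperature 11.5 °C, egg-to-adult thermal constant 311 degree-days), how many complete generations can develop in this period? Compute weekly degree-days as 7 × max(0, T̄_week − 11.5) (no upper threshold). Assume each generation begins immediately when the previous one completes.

2 generations

Weekly DD (7 × max(0, T̄ − 11.5)): 114.8, 18.9, 31.5, 95.2, 75.6, 93.8, 101.5, 15.4, 70.7, 54.6.
Season total = 672.0 DD.
Complete generations = ⌊672.0 / 311⌋ = 2.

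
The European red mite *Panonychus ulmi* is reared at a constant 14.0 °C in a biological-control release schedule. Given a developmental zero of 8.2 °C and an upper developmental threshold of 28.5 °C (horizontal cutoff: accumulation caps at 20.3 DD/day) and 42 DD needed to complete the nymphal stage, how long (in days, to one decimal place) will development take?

7.2 days

Daily accumulation = 14.0 − 8.2 = 5.8 DD/day.
Duration = 42 / 5.8 = 7.241 ≈ 7.2 days.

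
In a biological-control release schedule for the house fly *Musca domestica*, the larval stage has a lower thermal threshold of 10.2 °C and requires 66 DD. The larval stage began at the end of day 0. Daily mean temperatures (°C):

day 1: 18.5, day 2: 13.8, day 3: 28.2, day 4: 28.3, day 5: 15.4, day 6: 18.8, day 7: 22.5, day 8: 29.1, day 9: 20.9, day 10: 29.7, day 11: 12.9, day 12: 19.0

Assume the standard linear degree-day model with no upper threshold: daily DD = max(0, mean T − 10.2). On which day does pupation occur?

Daily DD above 10.2 °C: 8.3, 3.6, 18.0, 18.1, 5.2, 8.6, 12.3, 18.9, 10.7, 19.5, 2.7, 8.8.
Cumulative: 8.3, 11.9, 29.9, 48.0, 53.2, 61.8, 74.1, 93.0, 103.7, 123.2, 125.9, 134.7.
The total first reaches 66 DD on day 7.

day 7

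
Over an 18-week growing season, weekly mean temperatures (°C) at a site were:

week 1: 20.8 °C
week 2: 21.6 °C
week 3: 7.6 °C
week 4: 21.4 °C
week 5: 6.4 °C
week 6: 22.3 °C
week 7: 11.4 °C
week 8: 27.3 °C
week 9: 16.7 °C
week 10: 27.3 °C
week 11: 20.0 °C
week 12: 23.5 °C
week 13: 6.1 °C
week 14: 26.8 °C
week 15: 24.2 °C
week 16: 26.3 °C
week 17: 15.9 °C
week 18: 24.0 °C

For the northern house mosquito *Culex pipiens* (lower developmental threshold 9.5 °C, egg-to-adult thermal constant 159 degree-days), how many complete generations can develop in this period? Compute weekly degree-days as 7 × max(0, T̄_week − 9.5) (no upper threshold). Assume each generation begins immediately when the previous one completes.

Weekly DD (7 × max(0, T̄ − 9.5)): 79.1, 84.7, 0.0, 83.3, 0.0, 89.6, 13.3, 124.6, 50.4, 124.6, 73.5, 98.0, 0.0, 121.1, 102.9, 117.6, 44.8, 101.5.
Season total = 1309.0 DD.
Complete generations = ⌊1309.0 / 159⌋ = 8.

8 generations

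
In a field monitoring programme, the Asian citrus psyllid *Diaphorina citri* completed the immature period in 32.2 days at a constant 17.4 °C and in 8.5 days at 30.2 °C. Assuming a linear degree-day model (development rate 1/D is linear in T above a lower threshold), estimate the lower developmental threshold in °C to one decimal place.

Equal thermal constants: D₁(T₁ − T_b) = D₂(T₂ − T_b).
32.2·(17.4 − T_b) = 8.5·(30.2 − T_b)
T_b = (32.2·17.4 − 8.5·30.2) / (32.2 − 8.5) = 303.58 / 23.7 = 12.809 °C ≈ 12.8 °C.

12.8 °C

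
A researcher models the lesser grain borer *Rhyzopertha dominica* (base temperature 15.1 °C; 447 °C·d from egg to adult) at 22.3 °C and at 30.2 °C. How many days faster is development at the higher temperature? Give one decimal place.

32.5 days

At 22.3 °C: 447 / (22.3 − 15.1) = 447 / 7.2 = 62.083 d.
At 30.2 °C: 447 / (30.2 − 15.1) = 447 / 15.1 = 29.603 d.
Difference = |62.083 − 29.603| = 32.481 ≈ 32.5 days.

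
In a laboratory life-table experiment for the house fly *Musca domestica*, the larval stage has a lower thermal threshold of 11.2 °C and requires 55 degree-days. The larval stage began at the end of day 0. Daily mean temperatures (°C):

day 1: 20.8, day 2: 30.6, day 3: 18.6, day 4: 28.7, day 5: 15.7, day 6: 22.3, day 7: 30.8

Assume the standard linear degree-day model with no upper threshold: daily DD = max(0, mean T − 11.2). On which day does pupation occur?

day 5

Daily DD above 11.2 °C: 9.6, 19.4, 7.4, 17.5, 4.5, 11.1, 19.6.
Cumulative: 9.6, 29.0, 36.4, 53.9, 58.4, 69.5, 89.1.
The total first reaches 55 DD on day 5.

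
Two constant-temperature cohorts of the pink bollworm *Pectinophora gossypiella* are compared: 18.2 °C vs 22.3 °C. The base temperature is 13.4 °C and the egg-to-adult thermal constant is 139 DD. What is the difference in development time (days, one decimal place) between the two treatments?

At 18.2 °C: 139 / (18.2 − 13.4) = 139 / 4.8 = 28.958 d.
At 22.3 °C: 139 / (22.3 − 13.4) = 139 / 8.9 = 15.618 d.
Difference = |28.958 − 15.618| = 13.340 ≈ 13.3 days.

13.3 days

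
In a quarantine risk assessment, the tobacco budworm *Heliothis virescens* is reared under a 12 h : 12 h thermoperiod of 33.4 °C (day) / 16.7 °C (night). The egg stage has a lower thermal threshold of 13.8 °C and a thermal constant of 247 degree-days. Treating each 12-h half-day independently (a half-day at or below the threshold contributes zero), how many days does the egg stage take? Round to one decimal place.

22.0 days

Day half: max(0, 33.4 − 13.8) × 0.5 = 19.6 × 0.5 = 9.80 DD.
Night half: max(0, 16.7 − 13.8) × 0.5 = 2.9 × 0.5 = 1.45 DD.
Per 24 h: 11.25 DD/day.
Duration = 247 / 11.25 = 21.956 ≈ 22.0 days.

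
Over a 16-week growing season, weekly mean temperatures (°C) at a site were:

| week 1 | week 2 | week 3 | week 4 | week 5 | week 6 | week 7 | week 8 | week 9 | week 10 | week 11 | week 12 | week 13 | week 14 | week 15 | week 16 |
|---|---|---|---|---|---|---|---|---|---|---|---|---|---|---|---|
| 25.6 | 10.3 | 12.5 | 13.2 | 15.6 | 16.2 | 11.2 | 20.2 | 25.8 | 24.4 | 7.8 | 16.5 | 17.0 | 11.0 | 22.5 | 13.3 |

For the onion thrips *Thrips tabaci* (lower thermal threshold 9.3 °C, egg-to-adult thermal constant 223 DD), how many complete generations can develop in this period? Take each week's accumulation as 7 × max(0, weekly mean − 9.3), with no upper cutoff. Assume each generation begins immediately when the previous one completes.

3 generations

Weekly DD (7 × max(0, T̄ − 9.3)): 114.1, 7.0, 22.4, 27.3, 44.1, 48.3, 13.3, 76.3, 115.5, 105.7, 0.0, 50.4, 53.9, 11.9, 92.4, 28.0.
Season total = 810.6 DD.
Complete generations = ⌊810.6 / 223⌋ = 3.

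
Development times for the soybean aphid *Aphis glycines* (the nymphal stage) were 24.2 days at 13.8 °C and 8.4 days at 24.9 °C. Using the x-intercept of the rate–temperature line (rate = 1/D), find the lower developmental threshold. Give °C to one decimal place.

7.9 °C

Linear rate model ⇒ the product D·(T − T_b) is constant across temperatures.
24.2·(13.8 − T_b) = 8.4·(24.9 − T_b)
T_b = (24.2·13.8 − 8.4·24.9) / (24.2 − 8.4) = 124.80 / 15.8 = 7.899 °C ≈ 7.9 °C.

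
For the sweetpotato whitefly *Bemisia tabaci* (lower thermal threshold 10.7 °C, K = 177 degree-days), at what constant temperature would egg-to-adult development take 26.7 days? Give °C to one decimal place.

17.3 °C

Required daily accumulation = 177 / 26.7 = 6.629 DD/day.
T = T_base + 6.629 = 10.7 + 6.629 = 17.329 ≈ 17.3 °C.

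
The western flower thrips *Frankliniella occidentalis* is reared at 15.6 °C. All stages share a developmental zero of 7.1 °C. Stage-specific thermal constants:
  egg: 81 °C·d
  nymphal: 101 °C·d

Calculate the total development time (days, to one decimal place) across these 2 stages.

Daily accumulation at 15.6 °C = 15.6 − 7.1 = 8.5 DD/day.
Total K = 81 + 101 = 182 DD.
Total duration = 182 / 8.5 = 21.412 ≈ 21.4 days.

21.4 days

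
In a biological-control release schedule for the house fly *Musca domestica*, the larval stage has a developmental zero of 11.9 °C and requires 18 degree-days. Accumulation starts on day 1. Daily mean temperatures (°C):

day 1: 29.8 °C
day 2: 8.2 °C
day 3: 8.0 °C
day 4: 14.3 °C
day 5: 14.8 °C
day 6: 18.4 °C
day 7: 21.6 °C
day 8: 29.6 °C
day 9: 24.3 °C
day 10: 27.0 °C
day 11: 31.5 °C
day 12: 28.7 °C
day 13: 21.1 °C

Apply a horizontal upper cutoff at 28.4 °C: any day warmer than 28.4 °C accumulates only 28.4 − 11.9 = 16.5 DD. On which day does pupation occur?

day 4

Daily DD above 11.9 °C (capped at 16.5): 16.5, 0.0, 0.0, 2.4, 2.9, 6.5, 9.7, 16.5, 12.4, 15.1, 16.5, 16.5, 9.2.
Cumulative: 16.5, 16.5, 16.5, 18.9, 21.8, 28.3, 38.0, 54.5, 66.9, 82.0, 98.5, 115.0, 124.2.
The total first reaches 18 DD on day 4.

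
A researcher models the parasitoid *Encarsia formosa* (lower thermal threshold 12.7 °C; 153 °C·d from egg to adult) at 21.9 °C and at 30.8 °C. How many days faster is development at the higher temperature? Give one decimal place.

At 21.9 °C: 153 / (21.9 − 12.7) = 153 / 9.2 = 16.630 d.
At 30.8 °C: 153 / (30.8 − 12.7) = 153 / 18.1 = 8.453 d.
Difference = |16.630 − 8.453| = 8.177 ≈ 8.2 days.

8.2 days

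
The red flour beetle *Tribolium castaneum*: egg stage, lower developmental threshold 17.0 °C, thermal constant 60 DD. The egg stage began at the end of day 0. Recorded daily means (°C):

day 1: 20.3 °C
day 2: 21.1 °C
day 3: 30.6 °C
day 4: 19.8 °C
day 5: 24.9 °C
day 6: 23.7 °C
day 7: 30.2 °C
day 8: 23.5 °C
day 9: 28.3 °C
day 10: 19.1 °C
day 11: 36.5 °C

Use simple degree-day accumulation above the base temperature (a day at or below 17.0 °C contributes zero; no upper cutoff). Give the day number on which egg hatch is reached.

Daily DD above 17.0 °C: 3.3, 4.1, 13.6, 2.8, 7.9, 6.7, 13.2, 6.5, 11.3, 2.1, 19.5.
Cumulative: 3.3, 7.4, 21.0, 23.8, 31.7, 38.4, 51.6, 58.1, 69.4, 71.5, 91.0.
The total first reaches 60 DD on day 9.

day 9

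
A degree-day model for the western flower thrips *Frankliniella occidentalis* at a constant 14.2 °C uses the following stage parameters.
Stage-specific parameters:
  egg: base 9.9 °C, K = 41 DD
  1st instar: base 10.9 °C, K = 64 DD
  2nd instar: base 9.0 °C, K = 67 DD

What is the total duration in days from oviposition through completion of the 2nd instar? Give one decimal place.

41.8 days

egg: 41 / (14.2 − 9.9) = 41 / 4.3 = 9.535 d.
1st instar: 64 / (14.2 − 10.9) = 64 / 3.3 = 19.394 d.
2nd instar: 67 / (14.2 − 9.0) = 67 / 5.2 = 12.885 d.
Sum = 41.813 ≈ 41.8 days.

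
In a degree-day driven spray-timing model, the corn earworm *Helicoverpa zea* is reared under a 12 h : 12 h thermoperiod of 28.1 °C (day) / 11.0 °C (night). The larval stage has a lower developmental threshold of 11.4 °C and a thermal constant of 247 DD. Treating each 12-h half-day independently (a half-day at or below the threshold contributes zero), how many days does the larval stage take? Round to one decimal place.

Day half: max(0, 28.1 − 11.4) × 0.5 = 16.7 × 0.5 = 8.35 DD.
Night half: max(0, 11.0 − 11.4) × 0.5 = 0.0 × 0.5 = 0.00 DD.
Per 24 h: 8.35 DD/day.
Duration = 247 / 8.35 = 29.581 ≈ 29.6 days.

29.6 days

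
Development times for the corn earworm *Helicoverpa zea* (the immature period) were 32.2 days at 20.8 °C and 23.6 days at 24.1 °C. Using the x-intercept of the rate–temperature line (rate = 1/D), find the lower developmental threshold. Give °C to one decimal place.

11.7 °C

Equal thermal constants: D₁(T₁ − T_b) = D₂(T₂ − T_b).
32.2·(20.8 − T_b) = 23.6·(24.1 − T_b)
T_b = (32.2·20.8 − 23.6·24.1) / (32.2 − 23.6) = 101.00 / 8.6 = 11.744 °C ≈ 11.7 °C.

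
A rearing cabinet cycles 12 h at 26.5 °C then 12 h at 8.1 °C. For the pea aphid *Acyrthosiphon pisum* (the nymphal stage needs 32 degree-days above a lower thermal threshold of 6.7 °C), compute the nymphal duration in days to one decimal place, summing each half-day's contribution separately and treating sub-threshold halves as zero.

Day half: max(0, 26.5 − 6.7) × 0.5 = 19.8 × 0.5 = 9.90 DD.
Night half: max(0, 8.1 − 6.7) × 0.5 = 1.4 × 0.5 = 0.70 DD.
Per 24 h: 10.60 DD/day.
Duration = 32 / 10.60 = 3.019 ≈ 3.0 days.

3.0 days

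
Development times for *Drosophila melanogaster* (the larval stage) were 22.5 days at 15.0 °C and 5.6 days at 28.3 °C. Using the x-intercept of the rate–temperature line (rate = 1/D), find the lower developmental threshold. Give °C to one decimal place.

Linear rate model ⇒ the product D·(T − T_b) is constant across temperatures.
22.5·(15.0 − T_b) = 5.6·(28.3 − T_b)
T_b = (22.5·15.0 − 5.6·28.3) / (22.5 − 5.6) = 179.02 / 16.9 = 10.593 °C ≈ 10.6 °C.

10.6 °C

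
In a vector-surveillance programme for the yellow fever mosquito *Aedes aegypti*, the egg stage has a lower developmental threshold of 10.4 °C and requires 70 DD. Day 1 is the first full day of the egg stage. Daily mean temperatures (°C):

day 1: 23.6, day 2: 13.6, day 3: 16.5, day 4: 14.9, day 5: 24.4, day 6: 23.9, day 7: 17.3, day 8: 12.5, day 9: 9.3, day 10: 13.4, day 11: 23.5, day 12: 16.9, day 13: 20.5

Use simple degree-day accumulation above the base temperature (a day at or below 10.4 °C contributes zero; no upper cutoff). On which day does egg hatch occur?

Daily DD above 10.4 °C: 13.2, 3.2, 6.1, 4.5, 14.0, 13.5, 6.9, 2.1, 0.0, 3.0, 13.1, 6.5, 10.1.
Cumulative: 13.2, 16.4, 22.5, 27.0, 41.0, 54.5, 61.4, 63.5, 63.5, 66.5, 79.6, 86.1, 96.2.
The total first reaches 70 DD on day 11.

day 11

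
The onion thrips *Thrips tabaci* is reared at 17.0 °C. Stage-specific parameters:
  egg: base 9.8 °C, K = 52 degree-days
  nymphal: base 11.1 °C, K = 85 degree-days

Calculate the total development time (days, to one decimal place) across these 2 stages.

egg: 52 / (17.0 − 9.8) = 52 / 7.2 = 7.222 d.
nymphal: 85 / (17.0 − 11.1) = 85 / 5.9 = 14.407 d.
Sum = 21.629 ≈ 21.6 days.

21.6 days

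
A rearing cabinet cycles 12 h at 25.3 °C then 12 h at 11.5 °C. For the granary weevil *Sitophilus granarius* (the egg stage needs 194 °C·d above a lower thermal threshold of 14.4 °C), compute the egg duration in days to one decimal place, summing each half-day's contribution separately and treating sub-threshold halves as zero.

Day half: max(0, 25.3 − 14.4) × 0.5 = 10.9 × 0.5 = 5.45 DD.
Night half: max(0, 11.5 − 14.4) × 0.5 = 0.0 × 0.5 = 0.00 DD.
Per 24 h: 5.45 DD/day.
Duration = 194 / 5.45 = 35.596 ≈ 35.6 days.

35.6 days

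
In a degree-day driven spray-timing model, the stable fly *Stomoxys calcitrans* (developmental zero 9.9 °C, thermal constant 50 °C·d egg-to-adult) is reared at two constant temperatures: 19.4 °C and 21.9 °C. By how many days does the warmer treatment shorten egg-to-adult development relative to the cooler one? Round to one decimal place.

1.1 days

At 19.4 °C: 50 / (19.4 − 9.9) = 50 / 9.5 = 5.263 d.
At 21.9 °C: 50 / (21.9 − 9.9) = 50 / 12.0 = 4.167 d.
Difference = |5.263 − 4.167| = 1.096 ≈ 1.1 days.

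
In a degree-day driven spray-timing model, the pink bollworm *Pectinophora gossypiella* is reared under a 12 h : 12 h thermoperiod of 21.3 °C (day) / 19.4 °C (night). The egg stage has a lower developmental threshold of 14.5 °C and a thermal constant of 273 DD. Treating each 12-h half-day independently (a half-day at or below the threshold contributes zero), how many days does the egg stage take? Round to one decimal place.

Day half: max(0, 21.3 − 14.5) × 0.5 = 6.8 × 0.5 = 3.40 DD.
Night half: max(0, 19.4 − 14.5) × 0.5 = 4.9 × 0.5 = 2.45 DD.
Per 24 h: 5.85 DD/day.
Duration = 273 / 5.85 = 46.667 ≈ 46.7 days.

46.7 days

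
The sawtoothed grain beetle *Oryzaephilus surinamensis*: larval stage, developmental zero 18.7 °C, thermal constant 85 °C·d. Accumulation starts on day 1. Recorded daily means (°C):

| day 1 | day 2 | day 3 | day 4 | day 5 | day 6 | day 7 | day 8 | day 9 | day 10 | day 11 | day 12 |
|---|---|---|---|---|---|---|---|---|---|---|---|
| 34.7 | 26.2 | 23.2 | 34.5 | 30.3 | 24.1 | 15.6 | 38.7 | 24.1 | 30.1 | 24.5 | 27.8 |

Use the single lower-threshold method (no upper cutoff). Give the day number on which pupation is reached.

day 9

Daily DD above 18.7 °C: 16.0, 7.5, 4.5, 15.8, 11.6, 5.4, 0.0, 20.0, 5.4, 11.4, 5.8, 9.1.
Cumulative: 16.0, 23.5, 28.0, 43.8, 55.4, 60.8, 60.8, 80.8, 86.2, 97.6, 103.4, 112.5.
The total first reaches 85 DD on day 9.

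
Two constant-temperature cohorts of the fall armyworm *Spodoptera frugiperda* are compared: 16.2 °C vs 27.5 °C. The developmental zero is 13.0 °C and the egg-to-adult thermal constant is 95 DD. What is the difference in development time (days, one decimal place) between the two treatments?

At 16.2 °C: 95 / (16.2 − 13.0) = 95 / 3.2 = 29.688 d.
At 27.5 °C: 95 / (27.5 − 13.0) = 95 / 14.5 = 6.552 d.
Difference = |29.688 − 6.552| = 23.136 ≈ 23.1 days.

23.1 days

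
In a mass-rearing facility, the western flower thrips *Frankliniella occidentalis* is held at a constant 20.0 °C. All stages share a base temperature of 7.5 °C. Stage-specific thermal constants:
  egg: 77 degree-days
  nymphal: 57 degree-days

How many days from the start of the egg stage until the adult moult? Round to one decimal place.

10.7 days

Daily accumulation at 20.0 °C = 20.0 − 7.5 = 12.5 DD/day.
Total K = 77 + 57 = 134 DD.
Total duration = 134 / 12.5 = 10.720 ≈ 10.7 days.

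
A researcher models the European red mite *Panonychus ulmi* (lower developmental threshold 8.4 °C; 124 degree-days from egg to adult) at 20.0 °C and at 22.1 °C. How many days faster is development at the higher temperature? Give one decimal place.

At 20.0 °C: 124 / (20.0 − 8.4) = 124 / 11.6 = 10.690 d.
At 22.1 °C: 124 / (22.1 − 8.4) = 124 / 13.7 = 9.051 d.
Difference = |10.690 − 9.051| = 1.639 ≈ 1.6 days.

1.6 days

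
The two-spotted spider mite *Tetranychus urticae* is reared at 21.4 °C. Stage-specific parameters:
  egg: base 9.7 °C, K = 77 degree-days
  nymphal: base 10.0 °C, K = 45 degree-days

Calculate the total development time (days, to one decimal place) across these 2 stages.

10.5 days

egg: 77 / (21.4 − 9.7) = 77 / 11.7 = 6.581 d.
nymphal: 45 / (21.4 − 10.0) = 45 / 11.4 = 3.947 d.
Sum = 10.529 ≈ 10.5 days.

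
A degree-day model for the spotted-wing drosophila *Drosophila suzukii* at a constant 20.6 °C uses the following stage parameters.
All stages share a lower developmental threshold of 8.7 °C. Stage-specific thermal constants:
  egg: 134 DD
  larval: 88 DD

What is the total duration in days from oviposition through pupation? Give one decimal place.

18.7 days

Daily accumulation at 20.6 °C = 20.6 − 8.7 = 11.9 DD/day.
Total K = 134 + 88 = 222 DD.
Total duration = 222 / 11.9 = 18.655 ≈ 18.7 days.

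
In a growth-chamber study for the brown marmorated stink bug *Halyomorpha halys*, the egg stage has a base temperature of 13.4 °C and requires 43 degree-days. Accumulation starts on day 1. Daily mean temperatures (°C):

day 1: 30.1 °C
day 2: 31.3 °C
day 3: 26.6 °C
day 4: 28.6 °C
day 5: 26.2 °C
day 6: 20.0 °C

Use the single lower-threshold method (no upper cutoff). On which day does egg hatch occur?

Daily DD above 13.4 °C: 16.7, 17.9, 13.2, 15.2, 12.8, 6.6.
Cumulative: 16.7, 34.6, 47.8, 63.0, 75.8, 82.4.
The total first reaches 43 DD on day 3.

day 3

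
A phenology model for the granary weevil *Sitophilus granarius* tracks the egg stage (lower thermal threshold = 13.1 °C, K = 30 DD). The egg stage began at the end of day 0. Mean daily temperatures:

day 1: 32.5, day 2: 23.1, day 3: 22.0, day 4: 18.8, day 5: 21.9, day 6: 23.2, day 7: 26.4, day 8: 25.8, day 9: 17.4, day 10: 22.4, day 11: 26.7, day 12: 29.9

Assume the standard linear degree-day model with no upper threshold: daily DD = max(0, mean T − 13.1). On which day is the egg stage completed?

Daily DD above 13.1 °C: 19.4, 10.0, 8.9, 5.7, 8.8, 10.1, 13.3, 12.7, 4.3, 9.3, 13.6, 16.8.
Cumulative: 19.4, 29.4, 38.3, 44.0, 52.8, 62.9, 76.2, 88.9, 93.2, 102.5, 116.1, 132.9.
The total first reaches 30 DD on day 3.

day 3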